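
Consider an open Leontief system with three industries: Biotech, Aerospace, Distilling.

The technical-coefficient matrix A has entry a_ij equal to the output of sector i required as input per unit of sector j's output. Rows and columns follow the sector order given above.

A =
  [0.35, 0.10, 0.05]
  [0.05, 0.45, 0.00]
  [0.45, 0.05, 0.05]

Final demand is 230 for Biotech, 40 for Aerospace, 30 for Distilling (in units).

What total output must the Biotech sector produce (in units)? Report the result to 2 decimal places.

x_1 = 387.44

I − A =
  [   0.65    -0.10    -0.05]
  [  -0.05     0.55     0.00]
  [  -0.45    -0.05     0.95]
Cofactors of I−A, C_ij = (−1)^(i+j)·(minor ij) (rows/columns in the sector order above):
  C_11 = (0.55)(0.95) − (0.00)(-0.05) = 0.5225
  C_12 = −[(-0.05)(0.95) − (0.00)(-0.45)] = 0.0475
  C_13 = (-0.05)(-0.05) − (0.55)(-0.45) = 0.2500
  C_21 = −[(-0.10)(0.95) − (-0.05)(-0.05)] = 0.0975
  C_22 = (0.65)(0.95) − (-0.05)(-0.45) = 0.5950
  C_23 = −[(0.65)(-0.05) − (-0.10)(-0.45)] = 0.0775
  C_31 = (-0.10)(0.00) − (-0.05)(0.55) = 0.0275
  C_32 = −[(0.65)(0.00) − (-0.05)(-0.05)] = 0.0025
  C_33 = (0.65)(0.55) − (-0.10)(-0.05) = 0.3525
det(I−A) = Σ_j (I−A)_1j·C_1j = (0.65)(0.5225) + (-0.10)(0.0475) + (-0.05)(0.2500) = 0.322375
adj(I−A) = Cᵀ =
  [ 0.5225   0.0975   0.0275]
  [ 0.0475   0.5950   0.0025]
  [ 0.2500   0.0775   0.3525]
(I − A)⁻¹ = adj(I−A) / det(I−A) ≈
  [   1.6208     0.3024     0.0853]
  [   0.1473     1.8457     0.0078]
  [   0.7755     0.2404     1.0934]
x = (I − A)⁻¹ d = adj(I−A)·d / det(I−A), with det(I−A) = 0.322375:
  x_1 = (0.5225·230 + 0.0975·40 + 0.0275·30) / 0.322375 = 124.90 / 0.322375 ≈ 387.44
  x_2 = (0.0475·230 + 0.5950·40 + 0.0025·30) / 0.322375 = 34.80 / 0.322375 ≈ 107.95
  x_3 = (0.2500·230 + 0.0775·40 + 0.3525·30) / 0.322375 = 71.175 / 0.322375 ≈ 220.78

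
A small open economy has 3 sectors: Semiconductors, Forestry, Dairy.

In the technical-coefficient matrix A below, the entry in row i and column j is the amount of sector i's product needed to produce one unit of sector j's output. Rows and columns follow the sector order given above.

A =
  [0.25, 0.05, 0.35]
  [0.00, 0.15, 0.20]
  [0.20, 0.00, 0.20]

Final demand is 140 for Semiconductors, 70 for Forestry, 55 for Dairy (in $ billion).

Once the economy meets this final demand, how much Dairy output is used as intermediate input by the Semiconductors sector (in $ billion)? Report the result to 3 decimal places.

I − A =
  [   0.75    -0.05    -0.35]
  [   0.00     0.85    -0.20]
  [  -0.20     0.00     0.80]
Cofactors of I−A, C_ij = (−1)^(i+j)·(minor ij) (rows/columns in the sector order above):
  C_11 = (0.85)(0.80) − (-0.20)(0.00) = 0.6800
  C_12 = −[(0.00)(0.80) − (-0.20)(-0.20)] = 0.0400
  C_13 = (0.00)(0.00) − (0.85)(-0.20) = 0.1700
  C_21 = −[(-0.05)(0.80) − (-0.35)(0.00)] = 0.0400
  C_22 = (0.75)(0.80) − (-0.35)(-0.20) = 0.5300
  C_23 = −[(0.75)(0.00) − (-0.05)(-0.20)] = 0.0100
  C_31 = (-0.05)(-0.20) − (-0.35)(0.85) = 0.3075
  C_32 = −[(0.75)(-0.20) − (-0.35)(0.00)] = 0.1500
  C_33 = (0.75)(0.85) − (-0.05)(0.00) = 0.6375
det(I−A) = Σ_j (I−A)_1j·C_1j = (0.75)(0.6800) + (-0.05)(0.0400) + (-0.35)(0.1700) = 0.4485
adj(I−A) = Cᵀ =
  [ 0.6800   0.0400   0.3075]
  [ 0.0400   0.5300   0.1500]
  [ 0.1700   0.0100   0.6375]
(I − A)⁻¹ = adj(I−A) / det(I−A) ≈
  [   1.5162     0.0892     0.6856]
  [   0.0892     1.1817     0.3344]
  [   0.3790     0.0223     1.4214]
First solve x = (I − A)⁻¹ d = adj(I−A)·d / det(I−A); in particular x_1 = (0.6800·140 + 0.0400·70 + 0.3075·55) / 0.4485 = 114.9125 / 0.4485 ≈ 256.21516.
Intermediate flow from 3 to 1: z_31 = a_31 · x_1 = 0.20 × 114.9125 / 0.4485 = 22.9825 / 0.4485 ≈ 51.243.

z_31 = 51.243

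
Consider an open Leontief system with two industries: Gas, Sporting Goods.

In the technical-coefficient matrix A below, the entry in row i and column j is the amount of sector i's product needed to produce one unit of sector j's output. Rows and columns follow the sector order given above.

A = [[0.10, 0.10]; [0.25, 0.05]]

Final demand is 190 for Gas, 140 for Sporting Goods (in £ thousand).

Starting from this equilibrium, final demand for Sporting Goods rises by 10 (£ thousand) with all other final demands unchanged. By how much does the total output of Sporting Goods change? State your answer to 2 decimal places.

Δx_2 = 10.84

I − A =
  [   0.90    -0.10]
  [  -0.25     0.95]
det(I−A) = (0.90)(0.95) − (-0.10)(-0.25) = 0.8300
adj(I−A) = [[0.95, 0.10], [0.25, 0.90]]
(I − A)⁻¹ = adj(I−A) / det(I−A) ≈
  [   1.1446     0.1205]
  [   0.3012     1.0843]
Δx = (I − A)⁻¹ Δd with Δd having +10 in the Sporting Goods component and 0 elsewhere.
So Δx_2 = L_22 · (+10), where L_22 = adj(I−A)_22 / det(I−A) = 0.90 / 0.8300.
Δx_2 = 0.90 × (+10) / 0.8300 = 9.00 / 0.8300 ≈ 10.84.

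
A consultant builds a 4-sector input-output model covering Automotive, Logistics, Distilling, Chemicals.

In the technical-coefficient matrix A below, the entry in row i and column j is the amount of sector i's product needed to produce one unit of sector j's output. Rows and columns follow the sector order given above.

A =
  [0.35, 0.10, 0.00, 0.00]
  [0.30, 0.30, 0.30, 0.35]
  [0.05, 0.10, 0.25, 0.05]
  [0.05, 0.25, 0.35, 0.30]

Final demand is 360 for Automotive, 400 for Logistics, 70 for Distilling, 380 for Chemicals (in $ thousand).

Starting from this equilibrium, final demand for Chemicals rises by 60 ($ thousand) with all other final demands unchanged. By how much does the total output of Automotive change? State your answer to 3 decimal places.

I − A =
  [   0.65    -0.10     0.00     0.00]
  [  -0.30     0.70    -0.30    -0.35]
  [  -0.05    -0.10     0.75    -0.05]
  [  -0.05    -0.25    -0.35     0.70]
Compute the cofactors C_ij = (−1)^(i+j)·(3×3 minor ij) of I−A; the adjugate is their transpose:
adj(I−A) = Cᵀ =
  [ 0.252625   0.050750   0.033250   0.027750]
  [ 0.182750   0.329875   0.216125   0.180375]
  [ 0.048375   0.057375   0.238875   0.045750]
  [ 0.107500   0.150125   0.199000   0.297750]
det(I−A) = Σ_j (I−A)_1j·C_1j = (0.65)(0.252625) + (-0.10)(0.182750) + (0.00)(0.048375) + (0.00)(0.107500) = 0.14593125
(I − A)⁻¹ = adj(I−A) / det(I−A) ≈
  [   1.7311     0.3478     0.2278     0.1902]
  [   1.2523     2.2605     1.4810     1.2360]
  [   0.3315     0.3932     1.6369     0.3135]
  [   0.7366     1.0287     1.3637     2.0403]
Δx = (I − A)⁻¹ Δd with Δd having +60 in the Chemicals component and 0 elsewhere.
So Δx_A = L_AC · (+60), where L_AC = adj(I−A)_AC / det(I−A) = 0.027750 / 0.14593125.
Δx_A = 0.027750 × (+60) / 0.14593125 = 1.665 / 0.14593125 ≈ 11.409.

Δx_A = 11.409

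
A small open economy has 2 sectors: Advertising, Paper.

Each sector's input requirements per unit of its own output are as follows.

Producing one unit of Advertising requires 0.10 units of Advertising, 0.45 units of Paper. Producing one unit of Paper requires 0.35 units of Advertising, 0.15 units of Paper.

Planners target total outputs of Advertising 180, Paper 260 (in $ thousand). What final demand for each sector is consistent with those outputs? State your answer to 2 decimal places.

d_1 = 71.00, d_2 = 140.00

I − A =
  [   0.90    -0.35]
  [  -0.45     0.85]
d = (I − A) x:
  d_1 = (+0.90)·180 + (-0.35)·260 = 71.00
  d_2 = (-0.45)·180 + (+0.85)·260 = 140.00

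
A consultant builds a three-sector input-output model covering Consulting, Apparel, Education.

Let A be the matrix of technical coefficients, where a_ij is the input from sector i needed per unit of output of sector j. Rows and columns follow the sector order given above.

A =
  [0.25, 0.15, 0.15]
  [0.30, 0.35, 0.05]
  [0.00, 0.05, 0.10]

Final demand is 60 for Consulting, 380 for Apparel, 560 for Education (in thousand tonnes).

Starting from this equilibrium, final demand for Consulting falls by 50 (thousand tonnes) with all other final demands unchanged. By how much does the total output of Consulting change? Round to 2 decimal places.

I − A =
  [   0.75    -0.15    -0.15]
  [  -0.30     0.65    -0.05]
  [   0.00    -0.05     0.90]
Cofactors of I−A, C_ij = (−1)^(i+j)·(minor ij) (rows/columns in the sector order above):
  C_11 = (0.65)(0.90) − (-0.05)(-0.05) = 0.5825
  C_12 = −[(-0.30)(0.90) − (-0.05)(0.00)] = 0.2700
  C_13 = (-0.30)(-0.05) − (0.65)(0.00) = 0.0150
  C_21 = −[(-0.15)(0.90) − (-0.15)(-0.05)] = 0.1425
  C_22 = (0.75)(0.90) − (-0.15)(0.00) = 0.6750
  C_23 = −[(0.75)(-0.05) − (-0.15)(0.00)] = 0.0375
  C_31 = (-0.15)(-0.05) − (-0.15)(0.65) = 0.1050
  C_32 = −[(0.75)(-0.05) − (-0.15)(-0.30)] = 0.0825
  C_33 = (0.75)(0.65) − (-0.15)(-0.30) = 0.4425
det(I−A) = Σ_j (I−A)_1j·C_1j = (0.75)(0.5825) + (-0.15)(0.2700) + (-0.15)(0.0150) = 0.394125
adj(I−A) = Cᵀ =
  [ 0.5825   0.1425   0.1050]
  [ 0.2700   0.6750   0.0825]
  [ 0.0150   0.0375   0.4425]
(I − A)⁻¹ = adj(I−A) / det(I−A) ≈
  [   1.4780     0.3616     0.2664]
  [   0.6851     1.7127     0.2093]
  [   0.0381     0.0951     1.1227]
Δx = (I − A)⁻¹ Δd with Δd having -50 in the Consulting component and 0 elsewhere.
So Δx_C = L_CC · (-50), where L_CC = adj(I−A)_CC / det(I−A) = 0.5825 / 0.394125.
Δx_C = 0.5825 × (-50) / 0.394125 = -29.125 / 0.394125 ≈ -73.90.

Δx_C = -73.90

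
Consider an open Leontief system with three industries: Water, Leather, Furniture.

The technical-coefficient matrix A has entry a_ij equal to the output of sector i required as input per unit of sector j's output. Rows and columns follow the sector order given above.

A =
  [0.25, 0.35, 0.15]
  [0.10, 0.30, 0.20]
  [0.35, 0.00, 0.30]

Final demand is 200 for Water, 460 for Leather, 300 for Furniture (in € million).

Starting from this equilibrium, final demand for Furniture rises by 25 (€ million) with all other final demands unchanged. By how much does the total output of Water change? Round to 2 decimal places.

Δx_W = 15.53

I − A =
  [   0.75    -0.35    -0.15]
  [  -0.10     0.70    -0.20]
  [  -0.35     0.00     0.70]
Cofactors of I−A, C_ij = (−1)^(i+j)·(minor ij) (rows/columns in the sector order above):
  C_11 = (0.70)(0.70) − (-0.20)(0.00) = 0.4900
  C_12 = −[(-0.10)(0.70) − (-0.20)(-0.35)] = 0.1400
  C_13 = (-0.10)(0.00) − (0.70)(-0.35) = 0.2450
  C_21 = −[(-0.35)(0.70) − (-0.15)(0.00)] = 0.2450
  C_22 = (0.75)(0.70) − (-0.15)(-0.35) = 0.4725
  C_23 = −[(0.75)(0.00) − (-0.35)(-0.35)] = 0.1225
  C_31 = (-0.35)(-0.20) − (-0.15)(0.70) = 0.1750
  C_32 = −[(0.75)(-0.20) − (-0.15)(-0.10)] = 0.1650
  C_33 = (0.75)(0.70) − (-0.35)(-0.10) = 0.4900
det(I−A) = Σ_j (I−A)_1j·C_1j = (0.75)(0.4900) + (-0.35)(0.1400) + (-0.15)(0.2450) = 0.28175
adj(I−A) = Cᵀ =
  [ 0.4900   0.2450   0.1750]
  [ 0.1400   0.4725   0.1650]
  [ 0.2450   0.1225   0.4900]
(I − A)⁻¹ = adj(I−A) / det(I−A) ≈
  [   1.7391     0.8696     0.6211]
  [   0.4969     1.6770     0.5856]
  [   0.8696     0.4348     1.7391]
Δx = (I − A)⁻¹ Δd with Δd having +25 in the Furniture component and 0 elsewhere.
So Δx_W = L_WF · (+25), where L_WF = adj(I−A)_WF / det(I−A) = 0.1750 / 0.28175.
Δx_W = 0.1750 × (+25) / 0.28175 = 4.375 / 0.28175 ≈ 15.53.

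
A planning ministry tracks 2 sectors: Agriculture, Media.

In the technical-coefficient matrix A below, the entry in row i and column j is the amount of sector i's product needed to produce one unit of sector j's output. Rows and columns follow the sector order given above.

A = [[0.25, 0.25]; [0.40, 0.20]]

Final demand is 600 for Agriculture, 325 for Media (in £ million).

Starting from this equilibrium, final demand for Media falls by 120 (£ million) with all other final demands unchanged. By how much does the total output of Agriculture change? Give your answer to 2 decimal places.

I − A =
  [   0.75    -0.25]
  [  -0.40     0.80]
det(I−A) = (0.75)(0.80) − (-0.25)(-0.40) = 0.5000
adj(I−A) = [[0.80, 0.25], [0.40, 0.75]]
(I − A)⁻¹ = adj(I−A) / det(I−A) ≈
  [   1.6000     0.5000]
  [   0.8000     1.5000]
Δx = (I − A)⁻¹ Δd with Δd having -120 in the Media component and 0 elsewhere.
So Δx_A = L_AM · (-120), where L_AM = adj(I−A)_AM / det(I−A) = 0.25 / 0.5000.
Δx_A = 0.25 × (-120) / 0.5000 = -30.00 / 0.5000 = -60.00.

Δx_A = -60.00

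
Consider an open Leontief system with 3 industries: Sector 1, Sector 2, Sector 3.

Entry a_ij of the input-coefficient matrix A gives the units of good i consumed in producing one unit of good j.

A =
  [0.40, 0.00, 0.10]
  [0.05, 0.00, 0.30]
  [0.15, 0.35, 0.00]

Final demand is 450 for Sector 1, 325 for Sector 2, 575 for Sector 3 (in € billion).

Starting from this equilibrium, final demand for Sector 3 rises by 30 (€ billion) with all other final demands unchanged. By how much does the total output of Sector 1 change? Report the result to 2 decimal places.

Δx_1 = 5.77

I − A =
  [   0.60     0.00    -0.10]
  [  -0.05     1.00    -0.30]
  [  -0.15    -0.35     1.00]
Cofactors of I−A, C_ij = (−1)^(i+j)·(minor ij) (rows/columns in the sector order above):
  C_11 = (1.00)(1.00) − (-0.30)(-0.35) = 0.8950
  C_12 = −[(-0.05)(1.00) − (-0.30)(-0.15)] = 0.0950
  C_13 = (-0.05)(-0.35) − (1.00)(-0.15) = 0.1675
  C_21 = −[(0.00)(1.00) − (-0.10)(-0.35)] = 0.0350
  C_22 = (0.60)(1.00) − (-0.10)(-0.15) = 0.5850
  C_23 = −[(0.60)(-0.35) − (0.00)(-0.15)] = 0.2100
  C_31 = (0.00)(-0.30) − (-0.10)(1.00) = 0.1000
  C_32 = −[(0.60)(-0.30) − (-0.10)(-0.05)] = 0.1850
  C_33 = (0.60)(1.00) − (0.00)(-0.05) = 0.6000
det(I−A) = Σ_j (I−A)_1j·C_1j = (0.60)(0.8950) + (0.00)(0.0950) + (-0.10)(0.1675) = 0.52025
adj(I−A) = Cᵀ =
  [ 0.8950   0.0350   0.1000]
  [ 0.0950   0.5850   0.1850]
  [ 0.1675   0.2100   0.6000]
(I − A)⁻¹ = adj(I−A) / det(I−A) ≈
  [   1.7203     0.0673     0.1922]
  [   0.1826     1.1245     0.3556]
  [   0.3220     0.4037     1.1533]
Δx = (I − A)⁻¹ Δd with Δd having +30 in the Sector 3 component and 0 elsewhere.
So Δx_1 = L_13 · (+30), where L_13 = adj(I−A)_13 / det(I−A) = 0.1000 / 0.52025.
Δx_1 = 0.1000 × (+30) / 0.52025 = 3.00 / 0.52025 ≈ 5.77.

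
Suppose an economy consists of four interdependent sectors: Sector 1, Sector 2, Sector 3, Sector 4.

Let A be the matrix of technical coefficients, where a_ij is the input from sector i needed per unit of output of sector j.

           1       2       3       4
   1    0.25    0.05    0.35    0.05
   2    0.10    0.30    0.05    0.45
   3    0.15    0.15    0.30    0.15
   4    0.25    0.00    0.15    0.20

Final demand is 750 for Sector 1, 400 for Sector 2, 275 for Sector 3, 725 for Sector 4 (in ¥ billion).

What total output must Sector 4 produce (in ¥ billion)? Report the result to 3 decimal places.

I − A =
  [   0.75    -0.05    -0.35    -0.05]
  [  -0.10     0.70    -0.05    -0.45]
  [  -0.15    -0.15     0.70    -0.15]
  [  -0.25     0.00    -0.15     0.80]
Compute the cofactors C_ij = (−1)^(i+j)·(3×3 minor ij) of I−A; the adjugate is their transpose:
adj(I−A) = Cᵀ =
  [ 0.360125   0.070000   0.206625   0.100625]
  [ 0.150500   0.338125   0.148125   0.227375]
  [ 0.139125   0.096000   0.401625   0.138000]
  [ 0.138625   0.039875   0.139875   0.316000]
det(I−A) = Σ_j (I−A)_1j·C_1j = (0.75)(0.360125) + (-0.05)(0.150500) + (-0.35)(0.139125) + (-0.05)(0.138625) = 0.20694375
(I − A)⁻¹ = adj(I−A) / det(I−A) ≈
  [   1.7402     0.3383     0.9985     0.4862]
  [   0.7273     1.6339     0.7158     1.0987]
  [   0.6723     0.4639     1.9407     0.6668]
  [   0.6699     0.1927     0.6759     1.5270]
x = (I − A)⁻¹ d = adj(I−A)·d / det(I−A), with det(I−A) = 0.20694375:
  x_1 = (0.360125·750 + 0.070000·400 + 0.206625·275 + 0.100625·725) / 0.20694375 = 427.86875 / 0.20694375 ≈ 2067.561
  x_2 = (0.150500·750 + 0.338125·400 + 0.148125·275 + 0.227375·725) / 0.20694375 = 453.70625 / 0.20694375 ≈ 2192.413
  x_3 = (0.139125·750 + 0.096000·400 + 0.401625·275 + 0.138000·725) / 0.20694375 = 353.240625 / 0.20694375 ≈ 1706.940
  x_4 = (0.138625·750 + 0.039875·400 + 0.139875·275 + 0.316000·725) / 0.20694375 = 387.484375 / 0.20694375 ≈ 1872.414

x_4 = 1872.414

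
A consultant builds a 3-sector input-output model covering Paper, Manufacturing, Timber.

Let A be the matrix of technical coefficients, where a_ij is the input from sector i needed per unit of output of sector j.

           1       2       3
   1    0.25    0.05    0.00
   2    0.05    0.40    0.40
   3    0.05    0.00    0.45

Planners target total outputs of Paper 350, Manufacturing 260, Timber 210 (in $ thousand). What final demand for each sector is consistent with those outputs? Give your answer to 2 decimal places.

I − A =
  [   0.75    -0.05     0.00]
  [  -0.05     0.60    -0.40]
  [  -0.05     0.00     0.55]
d = (I − A) x:
  d_1 = (+0.75)·350 + (-0.05)·260 + (+0.00)·210 = 249.50
  d_2 = (-0.05)·350 + (+0.60)·260 + (-0.40)·210 = 54.50
  d_3 = (-0.05)·350 + (+0.00)·260 + (+0.55)·210 = 98.00

d_1 = 249.50, d_2 = 54.50, d_3 = 98.00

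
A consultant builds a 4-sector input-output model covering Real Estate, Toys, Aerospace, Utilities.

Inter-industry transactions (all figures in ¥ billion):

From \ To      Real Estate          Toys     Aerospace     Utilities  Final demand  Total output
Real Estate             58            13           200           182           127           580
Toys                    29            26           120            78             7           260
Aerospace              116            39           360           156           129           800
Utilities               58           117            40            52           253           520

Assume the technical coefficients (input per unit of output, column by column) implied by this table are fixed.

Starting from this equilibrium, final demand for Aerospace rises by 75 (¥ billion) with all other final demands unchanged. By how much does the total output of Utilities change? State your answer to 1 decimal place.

Technical coefficients a_ij = z_ij / X_j:
  a_11 = 58/580 = 0.10, a_21 = 29/580 = 0.05, a_31 = 116/580 = 0.20, a_41 = 58/580 = 0.10
  a_12 = 13/260 = 0.05, a_22 = 26/260 = 0.10, a_32 = 39/260 = 0.15, a_42 = 117/260 = 0.45
  a_13 = 200/800 = 0.25, a_23 = 120/800 = 0.15, a_33 = 360/800 = 0.45, a_43 = 40/800 = 0.05
  a_14 = 182/520 = 0.35, a_24 = 78/520 = 0.15, a_34 = 156/520 = 0.30, a_44 = 52/520 = 0.10
I − A =
  [   0.90    -0.05    -0.25    -0.35]
  [  -0.05     0.90    -0.15    -0.15]
  [  -0.20    -0.15     0.55    -0.30]
  [  -0.10    -0.45    -0.05     0.90]
Compute the cofactors C_ij = (−1)^(i+j)·(3×3 minor ij) of I−A; the adjugate is their transpose:
adj(I−A) = Cᵀ =
  [ 0.353250   0.180750   0.232125   0.244875]
  [ 0.065250   0.356750   0.138875   0.131125]
  [ 0.191250   0.279750   0.625875   0.329625]
  [ 0.082500   0.214000   0.130000   0.375500]
det(I−A) = Σ_j (I−A)_1j·C_1j = (0.90)(0.353250) + (-0.05)(0.065250) + (-0.25)(0.191250) + (-0.35)(0.082500) = 0.237975
(I − A)⁻¹ = adj(I−A) / det(I−A) ≈
  [   1.4844     0.7595     0.9754     1.0290]
  [   0.2742     1.4991     0.5836     0.5510]
  [   0.8037     1.1755     2.6300     1.3851]
  [   0.3467     0.8993     0.5463     1.5779]
Δx = (I − A)⁻¹ Δd with Δd having +75 in the Aerospace component and 0 elsewhere.
So Δx_4 = L_43 · (+75), where L_43 = adj(I−A)_43 / det(I−A) = 0.130000 / 0.237975.
Δx_4 = 0.130000 × (+75) / 0.237975 = 9.75 / 0.237975 ≈ 41.0.

Δx_4 = 41.0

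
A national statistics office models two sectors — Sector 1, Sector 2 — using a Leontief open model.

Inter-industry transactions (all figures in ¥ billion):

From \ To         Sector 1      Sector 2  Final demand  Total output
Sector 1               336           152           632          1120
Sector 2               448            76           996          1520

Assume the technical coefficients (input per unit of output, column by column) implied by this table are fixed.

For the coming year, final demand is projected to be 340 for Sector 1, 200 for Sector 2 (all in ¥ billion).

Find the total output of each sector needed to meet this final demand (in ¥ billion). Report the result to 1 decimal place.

x_1 = 548.8, x_2 = 441.6

Technical coefficients a_ij = z_ij / X_j:
  a_11 = 336/1120 = 0.30, a_21 = 448/1120 = 0.40
  a_12 = 152/1520 = 0.10, a_22 = 76/1520 = 0.05
I − A =
  [   0.70    -0.10]
  [  -0.40     0.95]
det(I−A) = (0.70)(0.95) − (-0.10)(-0.40) = 0.6250
adj(I−A) = [[0.95, 0.10], [0.40, 0.70]]
(I − A)⁻¹ = adj(I−A) / det(I−A) ≈
  [   1.5200     0.1600]
  [   0.6400     1.1200]
x = (I − A)⁻¹ d = adj(I−A)·d / det(I−A), with det(I−A) = 0.6250:
  x_1 = (0.95·340 + 0.10·200) / 0.6250 = 343.00 / 0.6250 = 548.8
  x_2 = (0.40·340 + 0.70·200) / 0.6250 = 276.00 / 0.6250 = 441.6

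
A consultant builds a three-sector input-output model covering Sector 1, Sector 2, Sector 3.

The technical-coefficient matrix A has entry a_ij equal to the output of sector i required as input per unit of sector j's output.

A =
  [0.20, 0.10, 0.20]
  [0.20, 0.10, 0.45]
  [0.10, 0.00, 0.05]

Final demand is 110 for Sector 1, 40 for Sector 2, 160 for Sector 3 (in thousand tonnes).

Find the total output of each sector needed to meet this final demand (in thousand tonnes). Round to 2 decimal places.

I − A =
  [   0.80    -0.10    -0.20]
  [  -0.20     0.90    -0.45]
  [  -0.10     0.00     0.95]
Cofactors of I−A, C_ij = (−1)^(i+j)·(minor ij) (rows/columns in the sector order above):
  C_11 = (0.90)(0.95) − (-0.45)(0.00) = 0.8550
  C_12 = −[(-0.20)(0.95) − (-0.45)(-0.10)] = 0.2350
  C_13 = (-0.20)(0.00) − (0.90)(-0.10) = 0.0900
  C_21 = −[(-0.10)(0.95) − (-0.20)(0.00)] = 0.0950
  C_22 = (0.80)(0.95) − (-0.20)(-0.10) = 0.7400
  C_23 = −[(0.80)(0.00) − (-0.10)(-0.10)] = 0.0100
  C_31 = (-0.10)(-0.45) − (-0.20)(0.90) = 0.2250
  C_32 = −[(0.80)(-0.45) − (-0.20)(-0.20)] = 0.4000
  C_33 = (0.80)(0.90) − (-0.10)(-0.20) = 0.7000
det(I−A) = Σ_j (I−A)_1j·C_1j = (0.80)(0.8550) + (-0.10)(0.2350) + (-0.20)(0.0900) = 0.6425
adj(I−A) = Cᵀ =
  [ 0.8550   0.0950   0.2250]
  [ 0.2350   0.7400   0.4000]
  [ 0.0900   0.0100   0.7000]
(I − A)⁻¹ = adj(I−A) / det(I−A) ≈
  [   1.3307     0.1479     0.3502]
  [   0.3658     1.1518     0.6226]
  [   0.1401     0.0156     1.0895]
x = (I − A)⁻¹ d = adj(I−A)·d / det(I−A), with det(I−A) = 0.6425:
  x_1 = (0.8550·110 + 0.0950·40 + 0.2250·160) / 0.6425 = 133.85 / 0.6425 ≈ 208.33
  x_2 = (0.2350·110 + 0.7400·40 + 0.4000·160) / 0.6425 = 119.45 / 0.6425 ≈ 185.91
  x_3 = (0.0900·110 + 0.0100·40 + 0.7000·160) / 0.6425 = 122.30 / 0.6425 ≈ 190.35

x_1 = 208.33, x_2 = 185.91, x_3 = 190.35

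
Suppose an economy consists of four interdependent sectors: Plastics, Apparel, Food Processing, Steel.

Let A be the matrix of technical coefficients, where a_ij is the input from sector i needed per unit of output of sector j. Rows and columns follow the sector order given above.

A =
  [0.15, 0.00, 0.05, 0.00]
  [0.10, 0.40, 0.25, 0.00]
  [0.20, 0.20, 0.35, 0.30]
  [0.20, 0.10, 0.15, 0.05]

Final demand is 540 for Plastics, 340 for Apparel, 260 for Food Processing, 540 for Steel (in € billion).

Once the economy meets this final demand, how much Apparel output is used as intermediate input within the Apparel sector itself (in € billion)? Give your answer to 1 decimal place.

I − A =
  [   0.85     0.00    -0.05     0.00]
  [  -0.10     0.60    -0.25     0.00]
  [  -0.20    -0.20     0.65    -0.30]
  [  -0.20    -0.10    -0.15     0.95]
Compute the cofactors C_ij = (−1)^(i+j)·(3×3 minor ij) of I−A; the adjugate is their transpose:
adj(I−A) = Cᵀ =
  [ 0.288500   0.011000   0.028500   0.009000]
  [ 0.119750   0.474125   0.206625   0.065250]
  [ 0.172000   0.187000   0.484500   0.153000]
  [ 0.100500   0.081750   0.104250   0.282000]
det(I−A) = Σ_j (I−A)_1j·C_1j = (0.85)(0.288500) + (0.00)(0.119750) + (-0.05)(0.172000) + (0.00)(0.100500) = 0.236625
(I − A)⁻¹ = adj(I−A) / det(I−A) ≈
  [   1.2192     0.0465     0.1204     0.0380]
  [   0.5061     2.0037     0.8732     0.2758]
  [   0.7269     0.7903     2.0475     0.6466]
  [   0.4247     0.3455     0.4406     1.1918]
First solve x = (I − A)⁻¹ d = adj(I−A)·d / det(I−A); in particular x_2 = (0.119750·540 + 0.474125·340 + 0.206625·260 + 0.065250·540) / 0.236625 = 314.825 / 0.236625 ≈ 1330.481.
Intermediate flow from 2 to 2: z_22 = a_22 · x_2 = 0.40 × 314.825 / 0.236625 = 125.93 / 0.236625 ≈ 532.2.

z_22 = 532.2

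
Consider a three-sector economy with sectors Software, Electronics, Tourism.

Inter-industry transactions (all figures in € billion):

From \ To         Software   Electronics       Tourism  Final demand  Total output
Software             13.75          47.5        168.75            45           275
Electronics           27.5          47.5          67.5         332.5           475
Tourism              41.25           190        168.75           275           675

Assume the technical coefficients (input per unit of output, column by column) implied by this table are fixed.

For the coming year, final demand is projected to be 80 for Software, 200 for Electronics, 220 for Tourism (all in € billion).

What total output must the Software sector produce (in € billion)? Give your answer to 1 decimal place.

Technical coefficients a_ij = z_ij / X_j:
  a_11 = 13.75/275 = 0.05, a_21 = 27.5/275 = 0.10, a_31 = 41.25/275 = 0.15
  a_12 = 47.5/475 = 0.10, a_22 = 47.5/475 = 0.10, a_32 = 190/475 = 0.40
  a_13 = 168.75/675 = 0.25, a_23 = 67.5/675 = 0.10, a_33 = 168.75/675 = 0.25
I − A =
  [   0.95    -0.10    -0.25]
  [  -0.10     0.90    -0.10]
  [  -0.15    -0.40     0.75]
Cofactors of I−A, C_ij = (−1)^(i+j)·(minor ij) (rows/columns in the sector order above):
  C_11 = (0.90)(0.75) − (-0.10)(-0.40) = 0.6350
  C_12 = −[(-0.10)(0.75) − (-0.10)(-0.15)] = 0.0900
  C_13 = (-0.10)(-0.40) − (0.90)(-0.15) = 0.1750
  C_21 = −[(-0.10)(0.75) − (-0.25)(-0.40)] = 0.1750
  C_22 = (0.95)(0.75) − (-0.25)(-0.15) = 0.6750
  C_23 = −[(0.95)(-0.40) − (-0.10)(-0.15)] = 0.3950
  C_31 = (-0.10)(-0.10) − (-0.25)(0.90) = 0.2350
  C_32 = −[(0.95)(-0.10) − (-0.25)(-0.10)] = 0.1200
  C_33 = (0.95)(0.90) − (-0.10)(-0.10) = 0.8450
det(I−A) = Σ_j (I−A)_1j·C_1j = (0.95)(0.6350) + (-0.10)(0.0900) + (-0.25)(0.1750) = 0.5505
adj(I−A) = Cᵀ =
  [ 0.6350   0.1750   0.2350]
  [ 0.0900   0.6750   0.1200]
  [ 0.1750   0.3950   0.8450]
(I − A)⁻¹ = adj(I−A) / det(I−A) ≈
  [   1.1535     0.3179     0.4269]
  [   0.1635     1.2262     0.2180]
  [   0.3179     0.7175     1.5350]
x = (I − A)⁻¹ d = adj(I−A)·d / det(I−A), with det(I−A) = 0.5505:
  x_1 = (0.6350·80 + 0.1750·200 + 0.2350·220) / 0.5505 = 137.50 / 0.5505 ≈ 249.8
  x_2 = (0.0900·80 + 0.6750·200 + 0.1200·220) / 0.5505 = 168.60 / 0.5505 ≈ 306.3
  x_3 = (0.1750·80 + 0.3950·200 + 0.8450·220) / 0.5505 = 278.90 / 0.5505 ≈ 506.6

x_1 = 249.8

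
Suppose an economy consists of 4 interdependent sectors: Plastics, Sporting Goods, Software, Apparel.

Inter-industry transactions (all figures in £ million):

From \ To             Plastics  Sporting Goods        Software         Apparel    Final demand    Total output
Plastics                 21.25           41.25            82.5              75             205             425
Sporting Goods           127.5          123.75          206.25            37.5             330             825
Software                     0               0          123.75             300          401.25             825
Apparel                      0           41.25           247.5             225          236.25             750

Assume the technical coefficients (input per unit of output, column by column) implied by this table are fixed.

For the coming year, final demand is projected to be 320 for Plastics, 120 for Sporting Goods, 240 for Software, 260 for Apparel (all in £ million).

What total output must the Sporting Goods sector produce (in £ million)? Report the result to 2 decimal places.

x_2 = 530.78

Technical coefficients a_ij = z_ij / X_j:
  a_11 = 21.25/425 = 0.05, a_21 = 127.5/425 = 0.30, a_31 = 0/425 = 0.00, a_41 = 0/425 = 0.00
  a_12 = 41.25/825 = 0.05, a_22 = 123.75/825 = 0.15, a_32 = 0/825 = 0.00, a_42 = 41.25/825 = 0.05
  a_13 = 82.5/825 = 0.10, a_23 = 206.25/825 = 0.25, a_33 = 123.75/825 = 0.15, a_43 = 247.5/825 = 0.30
  a_14 = 75/750 = 0.10, a_24 = 37.5/750 = 0.05, a_34 = 300/750 = 0.40, a_44 = 225/750 = 0.30
I − A =
  [   0.95    -0.05    -0.10    -0.10]
  [  -0.30     0.85    -0.25    -0.05]
  [   0.00     0.00     0.85    -0.40]
  [   0.00    -0.05    -0.30     0.70]
Compute the cofactors C_ij = (−1)^(i+j)·(3×3 minor ij) of I−A; the adjugate is their transpose:
adj(I−A) = Cᵀ =
  [ 0.396625   0.030000   0.095500   0.113375]
  [ 0.142500   0.451250   0.210500   0.172875]
  [ 0.006000   0.019000   0.550875   0.317000]
  [ 0.012750   0.040375   0.251125   0.673625]
det(I−A) = Σ_j (I−A)_1j·C_1j = (0.95)(0.396625) + (-0.05)(0.142500) + (-0.10)(0.006000) + (-0.10)(0.012750) = 0.36779375
(I − A)⁻¹ = adj(I−A) / det(I−A) ≈
  [   1.0784     0.0816     0.2597     0.3083]
  [   0.3874     1.2269     0.5723     0.4700]
  [   0.0163     0.0517     1.4978     0.8619]
  [   0.0347     0.1098     0.6828     1.8315]
x = (I − A)⁻¹ d = adj(I−A)·d / det(I−A), with det(I−A) = 0.36779375:
  x_1 = (0.396625·320 + 0.030000·120 + 0.095500·240 + 0.113375·260) / 0.36779375 = 182.9175 / 0.36779375 ≈ 497.34
  x_2 = (0.142500·320 + 0.451250·120 + 0.210500·240 + 0.172875·260) / 0.36779375 = 195.2175 / 0.36779375 ≈ 530.78
  x_3 = (0.006000·320 + 0.019000·120 + 0.550875·240 + 0.317000·260) / 0.36779375 = 218.83 / 0.36779375 ≈ 594.98
  x_4 = (0.012750·320 + 0.040375·120 + 0.251125·240 + 0.673625·260) / 0.36779375 = 244.3375 / 0.36779375 ≈ 664.33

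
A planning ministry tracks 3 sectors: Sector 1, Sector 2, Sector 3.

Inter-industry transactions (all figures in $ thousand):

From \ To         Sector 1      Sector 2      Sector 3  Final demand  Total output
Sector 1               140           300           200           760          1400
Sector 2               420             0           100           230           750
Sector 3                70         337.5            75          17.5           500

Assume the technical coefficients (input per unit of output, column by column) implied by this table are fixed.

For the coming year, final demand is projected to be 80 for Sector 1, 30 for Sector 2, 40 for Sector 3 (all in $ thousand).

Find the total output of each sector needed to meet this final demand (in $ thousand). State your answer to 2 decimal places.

Technical coefficients a_ij = z_ij / X_j:
  a_11 = 140/1400 = 0.10, a_21 = 420/1400 = 0.30, a_31 = 70/1400 = 0.05
  a_12 = 300/750 = 0.40, a_22 = 0/750 = 0.00, a_32 = 337.5/750 = 0.45
  a_13 = 200/500 = 0.40, a_23 = 100/500 = 0.20, a_33 = 75/500 = 0.15
I − A =
  [   0.90    -0.40    -0.40]
  [  -0.30     1.00    -0.20]
  [  -0.05    -0.45     0.85]
Cofactors of I−A, C_ij = (−1)^(i+j)·(minor ij) (rows/columns in the sector order above):
  C_11 = (1.00)(0.85) − (-0.20)(-0.45) = 0.7600
  C_12 = −[(-0.30)(0.85) − (-0.20)(-0.05)] = 0.2650
  C_13 = (-0.30)(-0.45) − (1.00)(-0.05) = 0.1850
  C_21 = −[(-0.40)(0.85) − (-0.40)(-0.45)] = 0.5200
  C_22 = (0.90)(0.85) − (-0.40)(-0.05) = 0.7450
  C_23 = −[(0.90)(-0.45) − (-0.40)(-0.05)] = 0.4250
  C_31 = (-0.40)(-0.20) − (-0.40)(1.00) = 0.4800
  C_32 = −[(0.90)(-0.20) − (-0.40)(-0.30)] = 0.3000
  C_33 = (0.90)(1.00) − (-0.40)(-0.30) = 0.7800
det(I−A) = Σ_j (I−A)_1j·C_1j = (0.90)(0.7600) + (-0.40)(0.2650) + (-0.40)(0.1850) = 0.5040
adj(I−A) = Cᵀ =
  [ 0.7600   0.5200   0.4800]
  [ 0.2650   0.7450   0.3000]
  [ 0.1850   0.4250   0.7800]
(I − A)⁻¹ = adj(I−A) / det(I−A) ≈
  [   1.5079     1.0317     0.9524]
  [   0.5258     1.4782     0.5952]
  [   0.3671     0.8433     1.5476]
x = (I − A)⁻¹ d = adj(I−A)·d / det(I−A), with det(I−A) = 0.5040:
  x_1 = (0.7600·80 + 0.5200·30 + 0.4800·40) / 0.5040 = 95.60 / 0.5040 ≈ 189.68
  x_2 = (0.2650·80 + 0.7450·30 + 0.3000·40) / 0.5040 = 55.55 / 0.5040 ≈ 110.22
  x_3 = (0.1850·80 + 0.4250·30 + 0.7800·40) / 0.5040 = 58.75 / 0.5040 ≈ 116.57

x_1 = 189.68, x_2 = 110.22, x_3 = 116.57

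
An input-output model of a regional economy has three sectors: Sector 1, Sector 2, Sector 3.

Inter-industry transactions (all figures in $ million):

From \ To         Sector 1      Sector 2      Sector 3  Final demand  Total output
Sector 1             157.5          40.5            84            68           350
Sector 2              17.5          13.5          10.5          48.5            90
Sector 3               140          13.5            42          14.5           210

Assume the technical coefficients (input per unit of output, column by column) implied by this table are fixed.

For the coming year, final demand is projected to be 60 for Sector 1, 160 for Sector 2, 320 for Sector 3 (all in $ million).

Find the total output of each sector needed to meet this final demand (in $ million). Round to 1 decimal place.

x_1 = 1096.5, x_2 = 312.0, x_3 = 1006.7

Technical coefficients a_ij = z_ij / X_j:
  a_11 = 157.5/350 = 0.45, a_21 = 17.5/350 = 0.05, a_31 = 140/350 = 0.40
  a_12 = 40.5/90 = 0.45, a_22 = 13.5/90 = 0.15, a_32 = 13.5/90 = 0.15
  a_13 = 84/210 = 0.40, a_23 = 10.5/210 = 0.05, a_33 = 42/210 = 0.20
I − A =
  [   0.55    -0.45    -0.40]
  [  -0.05     0.85    -0.05]
  [  -0.40    -0.15     0.80]
Cofactors of I−A, C_ij = (−1)^(i+j)·(minor ij) (rows/columns in the sector order above):
  C_11 = (0.85)(0.80) − (-0.05)(-0.15) = 0.6725
  C_12 = −[(-0.05)(0.80) − (-0.05)(-0.40)] = 0.0600
  C_13 = (-0.05)(-0.15) − (0.85)(-0.40) = 0.3475
  C_21 = −[(-0.45)(0.80) − (-0.40)(-0.15)] = 0.4200
  C_22 = (0.55)(0.80) − (-0.40)(-0.40) = 0.2800
  C_23 = −[(0.55)(-0.15) − (-0.45)(-0.40)] = 0.2625
  C_31 = (-0.45)(-0.05) − (-0.40)(0.85) = 0.3625
  C_32 = −[(0.55)(-0.05) − (-0.40)(-0.05)] = 0.0475
  C_33 = (0.55)(0.85) − (-0.45)(-0.05) = 0.4450
det(I−A) = Σ_j (I−A)_1j·C_1j = (0.55)(0.6725) + (-0.45)(0.0600) + (-0.40)(0.3475) = 0.203875
adj(I−A) = Cᵀ =
  [ 0.6725   0.4200   0.3625]
  [ 0.0600   0.2800   0.0475]
  [ 0.3475   0.2625   0.4450]
(I − A)⁻¹ = adj(I−A) / det(I−A) ≈
  [   3.2986     2.0601     1.7781]
  [   0.2943     1.3734     0.2330]
  [   1.7045     1.2876     2.1827]
x = (I − A)⁻¹ d = adj(I−A)·d / det(I−A), with det(I−A) = 0.203875:
  x_1 = (0.6725·60 + 0.4200·160 + 0.3625·320) / 0.203875 = 223.55 / 0.203875 ≈ 1096.5
  x_2 = (0.0600·60 + 0.2800·160 + 0.0475·320) / 0.203875 = 63.60 / 0.203875 ≈ 312.0
  x_3 = (0.3475·60 + 0.2625·160 + 0.4450·320) / 0.203875 = 205.25 / 0.203875 ≈ 1006.7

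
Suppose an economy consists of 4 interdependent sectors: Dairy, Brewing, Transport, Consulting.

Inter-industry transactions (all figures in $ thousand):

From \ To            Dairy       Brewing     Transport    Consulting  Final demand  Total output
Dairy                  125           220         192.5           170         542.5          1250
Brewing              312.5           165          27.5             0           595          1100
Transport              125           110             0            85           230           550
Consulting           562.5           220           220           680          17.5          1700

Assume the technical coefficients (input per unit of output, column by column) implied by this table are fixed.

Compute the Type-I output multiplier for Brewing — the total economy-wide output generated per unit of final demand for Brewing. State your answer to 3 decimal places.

Technical coefficients a_ij = z_ij / X_j:
  a_11 = 125/1250 = 0.10, a_21 = 312.5/1250 = 0.25, a_31 = 125/1250 = 0.10, a_41 = 562.5/1250 = 0.45
  a_12 = 220/1100 = 0.20, a_22 = 165/1100 = 0.15, a_32 = 110/1100 = 0.10, a_42 = 220/1100 = 0.20
  a_13 = 192.5/550 = 0.35, a_23 = 27.5/550 = 0.05, a_33 = 0/550 = 0.00, a_43 = 220/550 = 0.40
  a_14 = 170/1700 = 0.10, a_24 = 0/1700 = 0.00, a_34 = 85/1700 = 0.05, a_44 = 680/1700 = 0.40
I − A =
  [   0.90    -0.20    -0.35    -0.10]
  [  -0.25     0.85    -0.05     0.00]
  [  -0.10    -0.10     1.00    -0.05]
  [  -0.45    -0.20    -0.40     0.60]
Compute the cofactors C_ij = (−1)^(i+j)·(3×3 minor ij) of I−A; the adjugate is their transpose:
adj(I−A) = Cᵀ =
  [ 0.489500   0.164500   0.219500   0.099875]
  [ 0.149125   0.444125   0.087250   0.032125]
  [ 0.087625   0.077000   0.385750   0.046750]
  [ 0.475250   0.322750   0.450875   0.671000]
det(I−A) = Σ_j (I−A)_1j·C_1j = (0.90)(0.489500) + (-0.20)(0.149125) + (-0.35)(0.087625) + (-0.10)(0.475250) = 0.33253125
(I − A)⁻¹ = adj(I−A) / det(I−A) ≈
  [   1.4720     0.4947     0.6601     0.3003]
  [   0.4485     1.3356     0.2624     0.0966]
  [   0.2635     0.2316     1.1600     0.1406]
  [   1.4292     0.9706     1.3559     2.0179]
The output multiplier for sector j is the column-j sum of the Leontief inverse (I − A)⁻¹ = adj(I−A) / det(I−A).
Column 2 of adj(I−A): (0.164500, 0.444125, 0.077000, 0.322750); det(I−A) = 0.33253125.
m_2 = (0.164500 + 0.444125 + 0.077000 + 0.322750) / 0.33253125 = 1.008375 / 0.33253125 ≈ 3.032.

m_2 = 3.032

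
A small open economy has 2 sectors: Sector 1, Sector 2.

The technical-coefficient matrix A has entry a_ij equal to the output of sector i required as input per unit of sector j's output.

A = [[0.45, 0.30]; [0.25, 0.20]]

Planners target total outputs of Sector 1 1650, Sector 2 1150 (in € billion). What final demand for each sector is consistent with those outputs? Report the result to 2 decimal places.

d_1 = 562.50, d_2 = 507.50

I − A =
  [   0.55    -0.30]
  [  -0.25     0.80]
d = (I − A) x:
  d_1 = (+0.55)·1650 + (-0.30)·1150 = 562.50
  d_2 = (-0.25)·1650 + (+0.80)·1150 = 507.50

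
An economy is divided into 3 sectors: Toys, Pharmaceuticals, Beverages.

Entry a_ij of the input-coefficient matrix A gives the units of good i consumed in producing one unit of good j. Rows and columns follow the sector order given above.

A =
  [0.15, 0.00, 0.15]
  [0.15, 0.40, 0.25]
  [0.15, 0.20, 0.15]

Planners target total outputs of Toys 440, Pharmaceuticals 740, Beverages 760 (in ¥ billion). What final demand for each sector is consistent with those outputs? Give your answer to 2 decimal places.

I − A =
  [   0.85     0.00    -0.15]
  [  -0.15     0.60    -0.25]
  [  -0.15    -0.20     0.85]
d = (I − A) x:
  d_1 = (+0.85)·440 + (+0.00)·740 + (-0.15)·760 = 260.00
  d_2 = (-0.15)·440 + (+0.60)·740 + (-0.25)·760 = 188.00
  d_3 = (-0.15)·440 + (-0.20)·740 + (+0.85)·760 = 432.00

d_1 = 260.00, d_2 = 188.00, d_3 = 432.00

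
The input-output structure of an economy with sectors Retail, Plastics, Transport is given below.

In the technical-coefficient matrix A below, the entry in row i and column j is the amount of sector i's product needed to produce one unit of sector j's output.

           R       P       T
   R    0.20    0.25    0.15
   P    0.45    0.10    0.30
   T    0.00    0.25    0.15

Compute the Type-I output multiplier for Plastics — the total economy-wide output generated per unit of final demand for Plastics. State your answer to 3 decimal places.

m_P = 2.571

I − A =
  [   0.80    -0.25    -0.15]
  [  -0.45     0.90    -0.30]
  [   0.00    -0.25     0.85]
Cofactors of I−A, C_ij = (−1)^(i+j)·(minor ij) (rows/columns in the sector order above):
  C_11 = (0.90)(0.85) − (-0.30)(-0.25) = 0.6900
  C_12 = −[(-0.45)(0.85) − (-0.30)(0.00)] = 0.3825
  C_13 = (-0.45)(-0.25) − (0.90)(0.00) = 0.1125
  C_21 = −[(-0.25)(0.85) − (-0.15)(-0.25)] = 0.2500
  C_22 = (0.80)(0.85) − (-0.15)(0.00) = 0.6800
  C_23 = −[(0.80)(-0.25) − (-0.25)(0.00)] = 0.2000
  C_31 = (-0.25)(-0.30) − (-0.15)(0.90) = 0.2100
  C_32 = −[(0.80)(-0.30) − (-0.15)(-0.45)] = 0.3075
  C_33 = (0.80)(0.90) − (-0.25)(-0.45) = 0.6075
det(I−A) = Σ_j (I−A)_1j·C_1j = (0.80)(0.6900) + (-0.25)(0.3825) + (-0.15)(0.1125) = 0.4395
adj(I−A) = Cᵀ =
  [ 0.6900   0.2500   0.2100]
  [ 0.3825   0.6800   0.3075]
  [ 0.1125   0.2000   0.6075]
(I − A)⁻¹ = adj(I−A) / det(I−A) ≈
  [   1.5700     0.5688     0.4778]
  [   0.8703     1.5472     0.6997]
  [   0.2560     0.4551     1.3823]
The output multiplier for sector j is the column-j sum of the Leontief inverse (I − A)⁻¹ = adj(I−A) / det(I−A).
Column P of adj(I−A): (0.2500, 0.6800, 0.2000); det(I−A) = 0.4395.
m_P = (0.2500 + 0.6800 + 0.2000) / 0.4395 = 1.13 / 0.4395 ≈ 2.571.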